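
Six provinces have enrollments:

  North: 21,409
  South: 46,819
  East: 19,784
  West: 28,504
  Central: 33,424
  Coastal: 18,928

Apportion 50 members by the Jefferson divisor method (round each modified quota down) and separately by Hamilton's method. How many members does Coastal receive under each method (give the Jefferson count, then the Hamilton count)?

5 and 6

Jefferson: North 6, South 14, East 6, West 9, Central 10, Coastal 5.
Hamilton: North 6, South 14, East 6, West 8, Central 10, Coastal 6.
Coastal gets 5 under Jefferson and 6 under Hamilton.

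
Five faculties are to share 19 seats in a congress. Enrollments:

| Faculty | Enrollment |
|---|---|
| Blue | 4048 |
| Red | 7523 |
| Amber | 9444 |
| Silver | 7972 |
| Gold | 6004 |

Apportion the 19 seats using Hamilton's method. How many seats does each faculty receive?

Standard divisor: 34991 ÷ 19 ≈ 1841.632.
Standard quotas: Blue 2.1981, Red 4.0850, Amber 5.1281, Silver 4.3288, Gold 3.2602.
Lower quotas: Blue 2, Red 4, Amber 5, Silver 4, Gold 3 (sum 18, leaving 1 seat).
Remainders in descending order: Silver 0.3288, Gold 0.2602, Blue 0.1981, Amber 0.1281, Red 0.0850.
Largest remainder: Silver receives the extra seat.

Blue 2, Red 4, Amber 5, Silver 5, Gold 3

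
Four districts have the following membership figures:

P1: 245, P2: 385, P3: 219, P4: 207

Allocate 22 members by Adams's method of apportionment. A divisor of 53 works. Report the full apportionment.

With modified divisor 53: modified quotas P1 4.623, P2 7.264, P3 4.132, P4 3.906.
Rounding up: P1 5, P2 8, P3 5, P4 4 (total 22).

P1 5, P2 8, P3 5, P4 4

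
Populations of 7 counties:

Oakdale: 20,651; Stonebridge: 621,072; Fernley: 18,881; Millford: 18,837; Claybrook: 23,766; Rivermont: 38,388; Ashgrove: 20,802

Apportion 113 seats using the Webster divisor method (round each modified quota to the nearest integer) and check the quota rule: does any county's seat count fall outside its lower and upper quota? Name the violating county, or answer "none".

Stonebridge

Standard quotas: Oakdale 3.061, Stonebridge 92.053, Fernley 2.798, Millford 2.792, Claybrook 3.523, Rivermont 5.690, Ashgrove 3.083.
Webster allocation: Oakdale 3, Stonebridge 91, Fernley 3, Millford 3, Claybrook 4, Rivermont 6, Ashgrove 3.
Stonebridge has quota 92.053 (lower 92, upper 93) but receives 91 — outside the quota interval.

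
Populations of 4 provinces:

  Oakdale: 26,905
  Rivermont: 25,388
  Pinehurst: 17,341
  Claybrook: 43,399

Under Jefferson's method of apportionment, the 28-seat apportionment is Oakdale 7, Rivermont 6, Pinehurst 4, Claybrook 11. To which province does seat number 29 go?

Rivermont

Priority for the next seat is population ÷ (current seats + 1).
Priorities: Oakdale 3363.125, Rivermont 3626.857, Pinehurst 3468.200, Claybrook 3616.583.
Highest priority: Rivermont.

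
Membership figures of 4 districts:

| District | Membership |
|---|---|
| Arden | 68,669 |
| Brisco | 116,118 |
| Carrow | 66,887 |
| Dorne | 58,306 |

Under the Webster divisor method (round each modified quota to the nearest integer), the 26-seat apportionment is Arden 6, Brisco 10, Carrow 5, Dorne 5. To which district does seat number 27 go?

Priority for the next seat is population ÷ (current seats + 0.5).
Priorities: Arden 10564.462, Brisco 11058.857, Carrow 12161.273, Dorne 10601.091.
Highest priority: Carrow.

Carrow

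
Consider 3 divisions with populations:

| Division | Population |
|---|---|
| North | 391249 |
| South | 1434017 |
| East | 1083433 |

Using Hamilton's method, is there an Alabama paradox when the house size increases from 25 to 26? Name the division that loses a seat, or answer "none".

North

At 25 seats: North 4, South 12, East 9.
At 26 seats: North 3, South 13, East 10.
North drops from 4 to 3.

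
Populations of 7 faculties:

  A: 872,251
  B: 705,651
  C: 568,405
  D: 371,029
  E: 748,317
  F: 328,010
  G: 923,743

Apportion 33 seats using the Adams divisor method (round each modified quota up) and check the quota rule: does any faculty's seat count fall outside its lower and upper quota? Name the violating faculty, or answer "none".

Standard quotas: A 6.372, B 5.155, C 4.152, D 2.710, E 5.467, F 2.396, G 6.748.
Adams allocation: A 6, B 5, C 4, D 3, E 5, F 3, G 7.
Every allocation lies between the lower and upper quota.

none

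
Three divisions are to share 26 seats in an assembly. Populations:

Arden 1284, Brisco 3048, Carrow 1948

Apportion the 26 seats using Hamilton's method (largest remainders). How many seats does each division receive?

Standard divisor: 6280 ÷ 26 ≈ 241.538.
Standard quotas: Arden 5.316, Brisco 12.619, Carrow 8.065.
Lower quotas: Arden 5, Brisco 12, Carrow 8 (sum 25, leaving 1 seat).
Remainders in descending order: Brisco 0.619, Arden 0.316, Carrow 0.065.
The surplus seat goes to Brisco.

Arden: 5, Brisco: 13, Carrow: 8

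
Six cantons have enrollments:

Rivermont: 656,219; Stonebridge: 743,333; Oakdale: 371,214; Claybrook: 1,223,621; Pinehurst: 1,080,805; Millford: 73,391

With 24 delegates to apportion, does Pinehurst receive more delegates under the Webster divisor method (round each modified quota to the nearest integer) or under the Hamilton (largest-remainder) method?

Webster

Webster: Rivermont 4, Stonebridge 4, Oakdale 2, Claybrook 7, Pinehurst 7, Millford 0.
Hamilton: Rivermont 4, Stonebridge 4, Oakdale 2, Claybrook 7, Pinehurst 6, Millford 1.
Pinehurst gets 7 under Webster and 6 under Hamilton.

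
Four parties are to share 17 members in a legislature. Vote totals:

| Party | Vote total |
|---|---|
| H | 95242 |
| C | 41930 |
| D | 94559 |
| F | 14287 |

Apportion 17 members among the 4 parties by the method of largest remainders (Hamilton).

The standard divisor is 246018/17 ≈ 14471.647.
Standard quotas: H 6.5813, C 2.8974, D 6.5341, F 0.9872.
Lower quotas: H 6, C 2, D 6, F 0 (sum 14, leaving 3 seats).
Remainders in descending order: F 0.9872, C 0.8974, H 0.5813, D 0.5341.
Largest remainders: F, C, H receive the extra seats.

H 7; C 3; D 6; F 1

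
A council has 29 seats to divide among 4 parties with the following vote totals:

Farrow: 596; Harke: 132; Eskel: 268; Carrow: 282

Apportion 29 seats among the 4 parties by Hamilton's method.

The standard divisor is 1278/29 ≈ 44.069.
Standard quotas: Farrow 13.524, Harke 2.995, Eskel 6.081, Carrow 6.399.
Lower quotas: Farrow 13, Harke 2, Eskel 6, Carrow 6 (sum 27, leaving 2 seats).
Remainders in descending order: Harke 0.995, Farrow 0.524, Carrow 0.399, Eskel 0.081.
The surplus seats go to Harke, Farrow.

Farrow 14, Harke 3, Eskel 6, Carrow 6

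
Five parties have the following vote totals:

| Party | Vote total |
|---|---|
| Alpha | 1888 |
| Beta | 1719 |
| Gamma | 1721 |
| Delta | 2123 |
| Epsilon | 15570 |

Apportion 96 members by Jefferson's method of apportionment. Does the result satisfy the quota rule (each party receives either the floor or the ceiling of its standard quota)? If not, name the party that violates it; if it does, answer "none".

Epsilon

Standard quotas: Alpha 7.873, Beta 7.168, Gamma 7.177, Delta 8.853, Epsilon 64.929.
Jefferson allocation: Alpha 8, Beta 7, Gamma 7, Delta 8, Epsilon 66.
Epsilon has quota 64.929 (lower 64, upper 65) but receives 66 — outside the quota interval.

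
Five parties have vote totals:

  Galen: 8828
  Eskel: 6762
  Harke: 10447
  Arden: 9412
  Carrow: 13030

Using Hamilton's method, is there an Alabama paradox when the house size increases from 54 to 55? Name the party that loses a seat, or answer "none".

At 54 seats: Galen 10, Eskel 8, Harke 12, Arden 10, Carrow 14.
At 55 seats: Galen 10, Eskel 7, Harke 12, Arden 11, Carrow 15.
Eskel drops from 8 to 7.

Eskel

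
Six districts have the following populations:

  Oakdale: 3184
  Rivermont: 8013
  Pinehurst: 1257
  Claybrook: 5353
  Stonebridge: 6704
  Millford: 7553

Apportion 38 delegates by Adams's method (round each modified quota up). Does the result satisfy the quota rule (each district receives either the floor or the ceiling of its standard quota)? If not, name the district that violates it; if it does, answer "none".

none

Standard quotas: Oakdale 3.773, Rivermont 9.496, Pinehurst 1.490, Claybrook 6.344, Stonebridge 7.945, Millford 8.951.
Adams allocation: Oakdale 4, Rivermont 9, Pinehurst 2, Claybrook 6, Stonebridge 8, Millford 9.
Every allocation lies between the lower and upper quota.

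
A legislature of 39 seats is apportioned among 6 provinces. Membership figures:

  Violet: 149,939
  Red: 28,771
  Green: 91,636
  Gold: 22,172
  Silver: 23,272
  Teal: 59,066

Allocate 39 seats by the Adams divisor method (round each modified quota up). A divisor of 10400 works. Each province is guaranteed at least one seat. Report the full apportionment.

With modified divisor 10400: modified quotas Violet 14.417, Red 2.766, Green 8.811, Gold 2.132, Silver 2.238, Teal 5.679.
Rounding up: Violet 15, Red 3, Green 9, Gold 3, Silver 3, Teal 6 (total 39).

Violet 15, Red 3, Green 9, Gold 3, Silver 3, Teal 6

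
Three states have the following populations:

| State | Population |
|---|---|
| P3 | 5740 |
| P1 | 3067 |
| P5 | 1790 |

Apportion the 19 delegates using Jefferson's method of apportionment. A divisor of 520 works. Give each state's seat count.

P3: 11, P1: 5, P5: 3

With modified divisor 520: modified quotas P3 11.038, P1 5.898, P5 3.442.
Rounding down: P3 11, P1 5, P5 3 (total 19).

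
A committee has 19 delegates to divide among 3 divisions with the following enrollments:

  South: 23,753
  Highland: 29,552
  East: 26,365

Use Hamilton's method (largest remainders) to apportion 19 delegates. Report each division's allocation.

Standard divisor: 79670 ÷ 19 ≈ 4193.158.
Standard quotas: South 5.6647, Highland 7.0477, East 6.2876.
Lower quotas: South 5, Highland 7, East 6 (sum 18, leaving 1 seat).
Remainders in descending order: South 0.6647, East 0.2876, Highland 0.0477.
The surplus seat goes to South.

South 6, Highland 7, East 6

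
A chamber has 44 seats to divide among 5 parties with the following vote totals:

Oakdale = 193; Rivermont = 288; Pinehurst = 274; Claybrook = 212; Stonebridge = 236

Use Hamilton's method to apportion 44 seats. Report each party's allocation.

Oakdale=7, Rivermont=10, Pinehurst=10, Claybrook=8, Stonebridge=9

Standard divisor: 1203 ÷ 44 ≈ 27.341.
Standard quotas: Oakdale 7.059, Rivermont 10.534, Pinehurst 10.022, Claybrook 7.754, Stonebridge 8.632.
Lower quotas: Oakdale 7, Rivermont 10, Pinehurst 10, Claybrook 7, Stonebridge 8 (sum 42, leaving 2 seats).
Remainders in descending order: Claybrook 0.754, Stonebridge 0.632, Rivermont 0.534, Oakdale 0.059, Pinehurst 0.022.
Largest remainders: Claybrook, Stonebridge receive the extra seats.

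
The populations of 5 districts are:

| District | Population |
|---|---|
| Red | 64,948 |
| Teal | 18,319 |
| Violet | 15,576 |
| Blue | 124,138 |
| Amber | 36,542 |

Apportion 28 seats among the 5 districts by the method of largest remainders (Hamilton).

Total 259523; standard divisor 259523/28 ≈ 9268.679.
Standard quotas: Red 7.0073, Teal 1.9764, Violet 1.6805, Blue 13.3933, Amber 3.9425.
Lower quotas: Red 7, Teal 1, Violet 1, Blue 13, Amber 3 (sum 25, leaving 3 seats).
Remainders in descending order: Teal 0.9764, Amber 0.9425, Violet 0.6805, Blue 0.3933, Red 0.0073.
Largest remainders: Teal, Amber, Violet receive the extra seats.

Red 7, Teal 2, Violet 2, Blue 13, Amber 4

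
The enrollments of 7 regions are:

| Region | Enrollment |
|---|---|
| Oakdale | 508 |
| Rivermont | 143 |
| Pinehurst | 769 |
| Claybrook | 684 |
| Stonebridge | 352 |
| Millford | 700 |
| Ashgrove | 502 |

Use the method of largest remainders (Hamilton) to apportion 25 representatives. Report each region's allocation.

The standard divisor is 3658/25 ≈ 146.32.
Standard quotas: Oakdale 3.472, Rivermont 0.977, Pinehurst 5.256, Claybrook 4.675, Stonebridge 2.406, Millford 4.784, Ashgrove 3.431.
Lower quotas: Oakdale 3, Rivermont 0, Pinehurst 5, Claybrook 4, Stonebridge 2, Millford 4, Ashgrove 3 (sum 21, leaving 4 seats).
Remainders in descending order: Rivermont 0.977, Millford 0.784, Claybrook 0.675, Oakdale 0.472, Ashgrove 0.431, Stonebridge 0.406, Pinehurst 0.256.
Largest remainders: Rivermont, Millford, Claybrook, Oakdale receive the extra seats.

Oakdale=4, Rivermont=1, Pinehurst=5, Claybrook=5, Stonebridge=2, Millford=5, Ashgrove=3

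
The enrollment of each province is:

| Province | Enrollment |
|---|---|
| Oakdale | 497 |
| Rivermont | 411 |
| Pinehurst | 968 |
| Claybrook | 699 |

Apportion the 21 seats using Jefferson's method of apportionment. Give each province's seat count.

Standard divisor 2575/21 ≈ 122.619; standard quotas: Oakdale 4.053, Rivermont 3.352, Pinehurst 7.894, Claybrook 5.701.
Rounding down gives 4, 3, 7, 5 = 19 seats, so the divisor must be adjusted.
With modified divisor 110: modified quotas Oakdale 4.518, Rivermont 3.736, Pinehurst 8.800, Claybrook 6.355.
Rounding down: Oakdale 4, Rivermont 3, Pinehurst 8, Claybrook 6 (total 21).

Oakdale: 4, Rivermont: 3, Pinehurst: 8, Claybrook: 6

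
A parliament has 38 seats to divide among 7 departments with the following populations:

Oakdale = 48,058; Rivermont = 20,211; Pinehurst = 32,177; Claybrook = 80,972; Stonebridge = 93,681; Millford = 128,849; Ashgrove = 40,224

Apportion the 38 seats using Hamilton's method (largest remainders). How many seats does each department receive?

Total 444172; standard divisor 444172/38 ≈ 11688.737.
Standard quotas: Oakdale 4.1115, Rivermont 1.7291, Pinehurst 2.7528, Claybrook 6.9274, Stonebridge 8.0146, Millford 11.0233, Ashgrove 3.4413.
Lower quotas: Oakdale 4, Rivermont 1, Pinehurst 2, Claybrook 6, Stonebridge 8, Millford 11, Ashgrove 3 (sum 35, leaving 3 seats).
Remainders in descending order: Claybrook 0.9274, Pinehurst 0.7528, Rivermont 0.7291, Ashgrove 0.4413, Oakdale 0.1115, Millford 0.0233, Stonebridge 0.0146.
The surplus seats go to Claybrook, Pinehurst, Rivermont.

Oakdale 4, Rivermont 2, Pinehurst 3, Claybrook 7, Stonebridge 8, Millford 11, Ashgrove 3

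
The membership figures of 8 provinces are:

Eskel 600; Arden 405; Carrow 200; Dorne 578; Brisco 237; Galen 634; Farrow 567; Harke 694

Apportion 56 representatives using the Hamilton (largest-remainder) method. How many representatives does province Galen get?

Standard divisor: 3915 ÷ 56 ≈ 69.911.
Standard quotas: Eskel 8.582, Arden 5.793, Carrow 2.861, Dorne 8.268, Brisco 3.390, Galen 9.069, Farrow 8.110, Harke 9.927.
Lower quotas: Eskel 8, Arden 5, Carrow 2, Dorne 8, Brisco 3, Galen 9, Farrow 8, Harke 9 (sum 52, leaving 4 seats).
Remainders in descending order: Harke 0.927, Carrow 0.861, Arden 0.793, Eskel 0.582, Brisco 0.390, Dorne 0.268, Farrow 0.110, Galen 0.069.
Largest remainders: Harke, Carrow, Arden, Eskel receive the extra seats.
Galen receives 9.

9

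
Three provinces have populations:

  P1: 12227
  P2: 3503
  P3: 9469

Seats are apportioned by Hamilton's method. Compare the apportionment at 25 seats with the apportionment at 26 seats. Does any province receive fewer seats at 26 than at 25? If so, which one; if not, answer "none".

At 25 seats: P1 12, P2 4, P3 9.
At 26 seats: P1 13, P2 3, P3 10.
P2 drops from 4 to 3.

P2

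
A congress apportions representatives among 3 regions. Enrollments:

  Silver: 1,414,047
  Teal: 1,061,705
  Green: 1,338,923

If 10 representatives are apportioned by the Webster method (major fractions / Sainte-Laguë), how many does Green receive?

3

Standard divisor 3814675/10 ≈ 381467.5; standard quotas: Silver 3.707, Teal 2.783, Green 3.510.
Rounding to the nearest integer gives 4, 3, 4 = 11 seats, so the divisor must be adjusted.
With modified divisor 393300: modified quotas Silver 3.595, Teal 2.699, Green 3.404.
Rounding to the nearest integer: Silver 4, Teal 3, Green 3 (total 10).
Green receives 3.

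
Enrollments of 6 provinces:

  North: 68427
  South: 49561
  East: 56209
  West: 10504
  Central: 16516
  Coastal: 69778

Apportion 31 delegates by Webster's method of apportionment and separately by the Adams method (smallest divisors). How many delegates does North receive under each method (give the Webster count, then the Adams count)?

Webster: North 8, South 6, East 6, West 1, Central 2, Coastal 8.
Adams: North 7, South 6, East 6, West 2, Central 2, Coastal 8.
North gets 8 under Webster and 7 under Adams.

8 and 7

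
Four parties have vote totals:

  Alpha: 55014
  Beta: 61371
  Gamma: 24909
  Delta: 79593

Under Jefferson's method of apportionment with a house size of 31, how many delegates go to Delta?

11

Standard divisor 220887/31 ≈ 7125.387; standard quotas: Alpha 7.721, Beta 8.613, Gamma 3.496, Delta 11.170.
Rounding down gives 7, 8, 3, 11 = 29 seats, so the divisor must be adjusted.
With modified divisor 6700: modified quotas Alpha 8.211, Beta 9.160, Gamma 3.718, Delta 11.880.
Rounding down: Alpha 8, Beta 9, Gamma 3, Delta 11 (total 31).
Delta receives 11.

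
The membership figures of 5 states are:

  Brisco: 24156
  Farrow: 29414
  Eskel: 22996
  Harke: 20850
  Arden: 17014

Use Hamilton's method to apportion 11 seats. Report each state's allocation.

Brisco=2, Farrow=3, Eskel=2, Harke=2, Arden=2

Standard divisor: 114430 ÷ 11 ≈ 10402.727.
Standard quotas: Brisco 2.3221, Farrow 2.8275, Eskel 2.2106, Harke 2.0043, Arden 1.6355.
Lower quotas: Brisco 2, Farrow 2, Eskel 2, Harke 2, Arden 1 (sum 9, leaving 2 seats).
Remainders in descending order: Farrow 0.8275, Arden 0.6355, Brisco 0.3221, Eskel 0.2106, Harke 0.0043.
Largest remainders: Farrow, Arden receive the extra seats.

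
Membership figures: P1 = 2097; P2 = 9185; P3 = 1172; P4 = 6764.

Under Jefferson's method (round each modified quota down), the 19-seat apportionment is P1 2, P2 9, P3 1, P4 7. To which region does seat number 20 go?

P2

Priority for the next seat is population ÷ (current seats + 1).
Priorities: P1 699.000, P2 918.500, P3 586.000, P4 845.500.
Highest priority: P2.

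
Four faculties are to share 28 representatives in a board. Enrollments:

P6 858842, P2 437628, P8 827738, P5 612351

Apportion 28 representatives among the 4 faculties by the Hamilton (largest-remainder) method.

The standard divisor is 2736559/28 ≈ 97734.25.
Standard quotas: P6 8.7875, P2 4.4777, P8 8.4693, P5 6.2655.
Lower quotas: P6 8, P2 4, P8 8, P5 6 (sum 26, leaving 2 seats).
Remainders in descending order: P6 0.7875, P2 0.4777, P8 0.4693, P5 0.2655.
The surplus seats go to P6, P2.

P6 9; P2 5; P8 8; P5 6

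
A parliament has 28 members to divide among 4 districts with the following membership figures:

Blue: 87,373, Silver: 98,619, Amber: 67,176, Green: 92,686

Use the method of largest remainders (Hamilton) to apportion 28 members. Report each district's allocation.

Blue 7, Silver 8, Amber 5, Green 8

Total 345854; standard divisor 345854/28 ≈ 12351.929.
Standard quotas: Blue 7.0736, Silver 7.9841, Amber 5.4385, Green 7.5038.
Lower quotas: Blue 7, Silver 7, Amber 5, Green 7 (sum 26, leaving 2 seats).
Remainders in descending order: Silver 0.9841, Green 0.5038, Amber 0.4385, Blue 0.0736.
Largest remainders: Silver, Green receive the extra seats.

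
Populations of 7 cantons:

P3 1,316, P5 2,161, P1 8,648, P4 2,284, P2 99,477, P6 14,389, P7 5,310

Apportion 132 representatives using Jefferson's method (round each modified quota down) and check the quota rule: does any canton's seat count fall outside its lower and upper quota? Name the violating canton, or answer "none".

Standard quotas: P3 1.300, P5 2.135, P1 8.545, P4 2.257, P2 98.297, P6 14.218, P7 5.247.
Jefferson allocation: P3 1, P5 2, P1 8, P4 2, P2 100, P6 14, P7 5.
P2 has quota 98.297 (lower 98, upper 99) but receives 100 — outside the quota interval.

P2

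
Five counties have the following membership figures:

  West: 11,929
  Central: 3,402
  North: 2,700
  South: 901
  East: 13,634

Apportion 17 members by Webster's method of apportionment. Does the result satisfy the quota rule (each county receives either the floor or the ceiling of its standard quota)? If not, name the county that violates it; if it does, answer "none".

Standard quotas: West 6.227, Central 1.776, North 1.409, South 0.470, East 7.117.
Webster allocation: West 7, Central 2, North 1, South 0, East 7.
Every allocation lies between the lower and upper quota.

none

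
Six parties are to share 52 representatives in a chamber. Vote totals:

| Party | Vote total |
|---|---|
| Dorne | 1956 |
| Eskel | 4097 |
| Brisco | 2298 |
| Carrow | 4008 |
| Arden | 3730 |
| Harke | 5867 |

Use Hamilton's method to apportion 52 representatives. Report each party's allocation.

Dorne=5, Eskel=10, Brisco=5, Carrow=9, Arden=9, Harke=14

The standard divisor is 21956/52 ≈ 422.231.
Standard quotas: Dorne 4.6325, Eskel 9.7032, Brisco 5.4425, Carrow 9.4924, Arden 8.8340, Harke 13.8952.
Lower quotas: Dorne 4, Eskel 9, Brisco 5, Carrow 9, Arden 8, Harke 13 (sum 48, leaving 4 seats).
Remainders in descending order: Harke 0.8952, Arden 0.8340, Eskel 0.7032, Dorne 0.6325, Carrow 0.4924, Brisco 0.4425.
The surplus seats go to Harke, Arden, Eskel, Dorne.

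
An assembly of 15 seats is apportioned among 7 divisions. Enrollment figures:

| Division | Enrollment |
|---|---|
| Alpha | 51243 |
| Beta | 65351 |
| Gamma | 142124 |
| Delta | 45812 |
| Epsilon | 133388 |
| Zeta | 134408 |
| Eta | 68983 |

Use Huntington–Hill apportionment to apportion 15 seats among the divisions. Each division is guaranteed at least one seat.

With divisor 43619: modified quotas Alpha 1.175, Beta 1.498, Gamma 3.258, Delta 1.050, Epsilon 3.058, Zeta 3.081, Eta 1.581.
Geometric-mean thresholds: Alpha √(1·2)=1.414, Beta √(1·2)=1.414, Gamma √(3·4)=3.464, Delta √(1·2)=1.414, Epsilon √(3·4)=3.464, Zeta √(3·4)=3.464, Eta √(1·2)=1.414.
Each quota rounded against its threshold gives Alpha 1, Beta 2, Gamma 3, Delta 1, Epsilon 3, Zeta 3, Eta 2 (total 15).

Alpha: 1, Beta: 2, Gamma: 3, Delta: 1, Epsilon: 3, Zeta: 3, Eta: 2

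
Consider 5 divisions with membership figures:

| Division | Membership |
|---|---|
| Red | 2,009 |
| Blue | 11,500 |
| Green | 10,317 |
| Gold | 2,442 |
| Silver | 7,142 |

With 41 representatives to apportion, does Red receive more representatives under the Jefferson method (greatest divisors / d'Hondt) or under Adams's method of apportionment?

Jefferson: Red 2, Blue 14, Green 13, Gold 3, Silver 9.
Adams: Red 3, Blue 14, Green 12, Gold 3, Silver 9.
Red gets 2 under Jefferson and 3 under Adams.

Adams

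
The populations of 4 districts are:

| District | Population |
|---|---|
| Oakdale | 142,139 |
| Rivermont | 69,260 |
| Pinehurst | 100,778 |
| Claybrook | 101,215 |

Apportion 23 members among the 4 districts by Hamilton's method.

Oakdale 8, Rivermont 4, Pinehurst 5, Claybrook 6

Total 413392; standard divisor 413392/23 ≈ 17973.565.
Standard quotas: Oakdale 7.9082, Rivermont 3.8534, Pinehurst 5.6070, Claybrook 5.6313.
Lower quotas: Oakdale 7, Rivermont 3, Pinehurst 5, Claybrook 5 (sum 20, leaving 3 seats).
Remainders in descending order: Oakdale 0.9082, Rivermont 0.8534, Claybrook 0.6313, Pinehurst 0.6070.
Largest remainders: Oakdale, Rivermont, Claybrook receive the extra seats.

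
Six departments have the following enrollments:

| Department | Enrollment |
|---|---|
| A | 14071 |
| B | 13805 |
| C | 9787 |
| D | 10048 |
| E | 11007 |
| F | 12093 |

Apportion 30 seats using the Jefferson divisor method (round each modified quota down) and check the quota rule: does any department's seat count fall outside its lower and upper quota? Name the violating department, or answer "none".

none

Standard quotas: A 5.961, B 5.849, C 4.146, D 4.257, E 4.663, F 5.123.
Jefferson allocation: A 6, B 6, C 4, D 4, E 5, F 5.
Every allocation lies between the lower and upper quota.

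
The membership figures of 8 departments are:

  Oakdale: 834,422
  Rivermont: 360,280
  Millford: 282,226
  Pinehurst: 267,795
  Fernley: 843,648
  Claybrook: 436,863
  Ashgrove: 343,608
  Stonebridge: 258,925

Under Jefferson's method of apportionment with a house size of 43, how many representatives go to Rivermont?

Standard divisor 3627767/43 ≈ 84366.674; standard quotas: Oakdale 9.890, Rivermont 4.270, Millford 3.345, Pinehurst 3.174, Fernley 10.000, Claybrook 5.178, Ashgrove 4.073, Stonebridge 3.069.
Rounding down gives 9, 4, 3, 3, 9, 5, 4, 3 = 40 seats, so the divisor must be adjusted.
With modified divisor 76300: modified quotas Oakdale 10.936, Rivermont 4.722, Millford 3.699, Pinehurst 3.510, Fernley 11.057, Claybrook 5.726, Ashgrove 4.503, Stonebridge 3.394.
Rounding down: Oakdale 10, Rivermont 4, Millford 3, Pinehurst 3, Fernley 11, Claybrook 5, Ashgrove 4, Stonebridge 3 (total 43).
Rivermont receives 4.

4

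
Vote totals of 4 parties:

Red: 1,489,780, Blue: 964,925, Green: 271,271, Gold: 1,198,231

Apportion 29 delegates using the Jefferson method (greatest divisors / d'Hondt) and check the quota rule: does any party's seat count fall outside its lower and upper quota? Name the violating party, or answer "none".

Standard quotas: Red 11.010, Blue 7.131, Green 2.005, Gold 8.855.
Jefferson allocation: Red 11, Blue 7, Green 2, Gold 9.
Every allocation lies between the lower and upper quota.

none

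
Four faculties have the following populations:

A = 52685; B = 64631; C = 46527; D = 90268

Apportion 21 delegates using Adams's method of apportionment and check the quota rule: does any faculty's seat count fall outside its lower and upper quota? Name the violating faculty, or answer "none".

Standard quotas: A 4.354, B 5.341, C 3.845, D 7.460.
Adams allocation: A 5, B 5, C 4, D 7.
Every allocation lies between the lower and upper quota.

none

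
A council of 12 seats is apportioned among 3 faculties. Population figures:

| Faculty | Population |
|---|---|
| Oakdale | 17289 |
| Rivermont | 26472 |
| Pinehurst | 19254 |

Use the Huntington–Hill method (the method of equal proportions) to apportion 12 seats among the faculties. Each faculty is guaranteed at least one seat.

With divisor 5275: modified quotas Oakdale 3.278, Rivermont 5.018, Pinehurst 3.650.
Geometric-mean thresholds: Oakdale √(3·4)=3.464, Rivermont √(5·6)=5.477, Pinehurst √(3·4)=3.464.
Each quota rounded against its threshold gives Oakdale 3, Rivermont 5, Pinehurst 4 (total 12).

Oakdale 3, Rivermont 5, Pinehurst 4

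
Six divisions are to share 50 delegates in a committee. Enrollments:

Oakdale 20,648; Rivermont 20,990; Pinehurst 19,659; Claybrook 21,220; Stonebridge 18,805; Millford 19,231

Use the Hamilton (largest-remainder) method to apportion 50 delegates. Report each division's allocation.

Oakdale=8; Rivermont=9; Pinehurst=8; Claybrook=9; Stonebridge=8; Millford=8

The standard divisor is 120553/50 ≈ 2411.06.
Standard quotas: Oakdale 8.5639, Rivermont 8.7057, Pinehurst 8.1537, Claybrook 8.8011, Stonebridge 7.7995, Millford 7.9762.
Lower quotas: Oakdale 8, Rivermont 8, Pinehurst 8, Claybrook 8, Stonebridge 7, Millford 7 (sum 46, leaving 4 seats).
Remainders in descending order: Millford 0.9762, Claybrook 0.8011, Stonebridge 0.7995, Rivermont 0.7057, Oakdale 0.5639, Pinehurst 0.1537.
Largest remainders: Millford, Claybrook, Stonebridge, Rivermont receive the extra seats.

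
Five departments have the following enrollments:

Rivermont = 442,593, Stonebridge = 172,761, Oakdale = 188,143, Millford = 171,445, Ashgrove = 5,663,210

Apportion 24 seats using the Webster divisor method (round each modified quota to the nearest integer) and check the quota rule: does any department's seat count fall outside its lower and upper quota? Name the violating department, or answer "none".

Ashgrove

Standard quotas: Rivermont 1.600, Stonebridge 0.625, Oakdale 0.680, Millford 0.620, Ashgrove 20.475.
Webster allocation: Rivermont 2, Stonebridge 1, Oakdale 1, Millford 1, Ashgrove 19.
Ashgrove has quota 20.475 (lower 20, upper 21) but receives 19 — outside the quota interval.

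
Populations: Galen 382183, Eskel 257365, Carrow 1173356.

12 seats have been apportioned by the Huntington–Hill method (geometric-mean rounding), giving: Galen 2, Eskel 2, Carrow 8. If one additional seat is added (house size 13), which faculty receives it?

Priority for the next seat is population ÷ (√(s·(s+1))).
Priorities: Galen 156025.556, Eskel 105068.821, Carrow 138281.331.
Highest priority: Galen.

Galen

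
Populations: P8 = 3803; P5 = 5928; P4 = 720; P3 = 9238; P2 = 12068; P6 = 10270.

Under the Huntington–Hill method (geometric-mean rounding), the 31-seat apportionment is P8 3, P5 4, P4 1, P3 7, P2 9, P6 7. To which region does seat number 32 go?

Priority for the next seat is population ÷ (√(s·(s+1))).
Priorities: P8 1097.832, P5 1325.541, P4 509.117, P3 1234.480, P2 1272.079, P6 1372.386.
Highest priority: P6.

P6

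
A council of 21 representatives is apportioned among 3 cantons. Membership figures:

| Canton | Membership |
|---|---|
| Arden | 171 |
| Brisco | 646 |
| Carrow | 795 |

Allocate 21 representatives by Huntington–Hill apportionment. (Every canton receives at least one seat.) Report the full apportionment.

With divisor 76: modified quotas Arden 2.250, Brisco 8.500, Carrow 10.461.
Geometric-mean thresholds: Arden √(2·3)=2.449, Brisco √(8·9)=8.485, Carrow √(10·11)=10.488.
Each quota rounded against its threshold gives Arden 2, Brisco 9, Carrow 10 (total 21).

Arden 2; Brisco 9; Carrow 10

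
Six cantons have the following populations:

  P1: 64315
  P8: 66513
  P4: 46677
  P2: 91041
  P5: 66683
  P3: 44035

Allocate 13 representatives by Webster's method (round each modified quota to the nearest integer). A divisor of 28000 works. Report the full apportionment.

With modified divisor 28000: modified quotas P1 2.297, P8 2.375, P4 1.667, P2 3.251, P5 2.382, P3 1.573.
Rounding to the nearest integer: P1 2, P8 2, P4 2, P2 3, P5 2, P3 2 (total 13).

P1=2, P8=2, P4=2, P2=3, P5=2, P3=2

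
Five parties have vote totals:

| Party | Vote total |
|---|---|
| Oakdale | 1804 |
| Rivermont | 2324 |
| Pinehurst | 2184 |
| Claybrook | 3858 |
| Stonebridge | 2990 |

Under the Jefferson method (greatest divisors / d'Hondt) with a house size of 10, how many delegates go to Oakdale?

Standard divisor 13160/10 ≈ 1316; standard quotas: Oakdale 1.371, Rivermont 1.766, Pinehurst 1.660, Claybrook 2.932, Stonebridge 2.272.
Rounding down gives 1, 1, 1, 2, 2 = 7 seats, so the divisor must be adjusted.
With modified divisor 1040: modified quotas Oakdale 1.735, Rivermont 2.235, Pinehurst 2.100, Claybrook 3.710, Stonebridge 2.875.
Rounding down: Oakdale 1, Rivermont 2, Pinehurst 2, Claybrook 3, Stonebridge 2 (total 10).
Oakdale receives 1.

1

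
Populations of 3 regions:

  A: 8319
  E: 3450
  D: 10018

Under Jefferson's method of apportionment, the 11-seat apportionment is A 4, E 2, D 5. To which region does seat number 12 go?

D

Priority for the next seat is population ÷ (current seats + 1).
Priorities: A 1663.800, E 1150.000, D 1669.667.
Highest priority: D.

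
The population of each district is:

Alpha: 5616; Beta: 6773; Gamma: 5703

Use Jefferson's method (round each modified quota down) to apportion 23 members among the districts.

Alpha 7; Beta 9; Gamma 7

Standard divisor 18092/23 ≈ 786.609; standard quotas: Alpha 7.140, Beta 8.610, Gamma 7.250.
Rounding down gives 7, 8, 7 = 22 seats, so the divisor must be adjusted.
With modified divisor 730: modified quotas Alpha 7.693, Beta 9.278, Gamma 7.812.
Rounding down: Alpha 7, Beta 9, Gamma 7 (total 23).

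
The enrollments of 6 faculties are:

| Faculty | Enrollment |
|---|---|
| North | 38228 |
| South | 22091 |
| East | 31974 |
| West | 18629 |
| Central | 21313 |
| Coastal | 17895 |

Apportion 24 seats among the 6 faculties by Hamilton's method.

North=6, South=4, East=5, West=3, Central=3, Coastal=3

Standard divisor: 150130 ÷ 24 ≈ 6255.417.
Standard quotas: North 6.1112, South 3.5315, East 5.1114, West 2.9781, Central 3.4071, Coastal 2.8607.
Lower quotas: North 6, South 3, East 5, West 2, Central 3, Coastal 2 (sum 21, leaving 3 seats).
Remainders in descending order: West 0.9781, Coastal 0.8607, South 0.5315, Central 0.4071, East 0.1114, North 0.1112.
Largest remainders: West, Coastal, South receive the extra seats.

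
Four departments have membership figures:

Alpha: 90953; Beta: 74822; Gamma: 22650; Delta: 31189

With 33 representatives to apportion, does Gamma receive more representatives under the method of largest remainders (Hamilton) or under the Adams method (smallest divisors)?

Adams

Hamilton: Alpha 14, Beta 11, Gamma 3, Delta 5.
Adams: Alpha 13, Beta 11, Gamma 4, Delta 5.
Gamma gets 3 under Hamilton and 4 under Adams.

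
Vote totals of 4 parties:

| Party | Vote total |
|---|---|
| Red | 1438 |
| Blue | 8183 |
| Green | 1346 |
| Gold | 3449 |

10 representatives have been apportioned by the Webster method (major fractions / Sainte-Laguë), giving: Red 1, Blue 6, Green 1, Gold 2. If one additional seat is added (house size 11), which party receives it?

Priority for the next seat is population ÷ (current seats + 0.5).
Priorities: Red 958.667, Blue 1258.923, Green 897.333, Gold 1379.600.
Highest priority: Gold.

Gold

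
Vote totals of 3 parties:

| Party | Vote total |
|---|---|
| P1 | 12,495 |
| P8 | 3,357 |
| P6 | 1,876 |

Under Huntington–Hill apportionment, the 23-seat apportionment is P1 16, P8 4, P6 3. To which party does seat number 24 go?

Priority for the next seat is population ÷ (√(s·(s+1))).
Priorities: P1 757.621, P8 750.648, P6 541.555.
Highest priority: P1.

P1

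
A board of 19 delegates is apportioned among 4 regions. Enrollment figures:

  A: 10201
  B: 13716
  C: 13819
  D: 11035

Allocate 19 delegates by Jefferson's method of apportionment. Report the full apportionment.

Standard divisor 48771/19 ≈ 2566.895; standard quotas: A 3.974, B 5.343, C 5.384, D 4.299.
Rounding down gives 3, 5, 5, 4 = 17 seats, so the divisor must be adjusted.
With modified divisor 2295: modified quotas A 4.445, B 5.976, C 6.021, D 4.808.
Rounding down: A 4, B 5, C 6, D 4 (total 19).

A 4, B 5, C 6, D 4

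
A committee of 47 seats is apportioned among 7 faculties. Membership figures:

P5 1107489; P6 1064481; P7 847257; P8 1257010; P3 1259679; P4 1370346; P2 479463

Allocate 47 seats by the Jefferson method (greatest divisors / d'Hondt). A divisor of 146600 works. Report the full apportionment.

P5: 7, P6: 7, P7: 5, P8: 8, P3: 8, P4: 9, P2: 3

With modified divisor 146600: modified quotas P5 7.554, P6 7.261, P7 5.779, P8 8.574, P3 8.593, P4 9.348, P2 3.271.
Rounding down: P5 7, P6 7, P7 5, P8 8, P3 8, P4 9, P2 3 (total 47).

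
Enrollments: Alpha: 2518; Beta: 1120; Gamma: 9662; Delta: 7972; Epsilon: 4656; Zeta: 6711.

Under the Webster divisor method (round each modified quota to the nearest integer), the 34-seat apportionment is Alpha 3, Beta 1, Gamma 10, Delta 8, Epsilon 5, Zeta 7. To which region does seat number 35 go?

Delta

Priority for the next seat is population ÷ (current seats + 0.5).
Priorities: Alpha 719.429, Beta 746.667, Gamma 920.190, Delta 937.882, Epsilon 846.545, Zeta 894.800.
Highest priority: Delta.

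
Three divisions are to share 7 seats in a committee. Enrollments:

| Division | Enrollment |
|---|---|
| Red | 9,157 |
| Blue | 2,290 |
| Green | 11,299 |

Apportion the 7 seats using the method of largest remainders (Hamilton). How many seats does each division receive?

The standard divisor is 22746/7 ≈ 3249.429.
Standard quotas: Red 2.8180, Blue 0.7047, Green 3.4772.
Lower quotas: Red 2, Blue 0, Green 3 (sum 5, leaving 2 seats).
Remainders in descending order: Red 0.8180, Blue 0.7047, Green 0.4772.
The surplus seats go to Red, Blue.

Red 3; Blue 1; Green 3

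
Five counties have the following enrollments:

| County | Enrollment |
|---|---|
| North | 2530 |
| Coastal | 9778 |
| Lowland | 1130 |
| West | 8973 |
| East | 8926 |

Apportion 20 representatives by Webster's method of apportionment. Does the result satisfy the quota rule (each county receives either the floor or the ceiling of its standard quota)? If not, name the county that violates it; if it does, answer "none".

none

Standard quotas: North 1.615, Coastal 6.241, Lowland 0.721, West 5.727, East 5.697.
Webster allocation: North 2, Coastal 6, Lowland 1, West 6, East 5.
Every allocation lies between the lower and upper quota.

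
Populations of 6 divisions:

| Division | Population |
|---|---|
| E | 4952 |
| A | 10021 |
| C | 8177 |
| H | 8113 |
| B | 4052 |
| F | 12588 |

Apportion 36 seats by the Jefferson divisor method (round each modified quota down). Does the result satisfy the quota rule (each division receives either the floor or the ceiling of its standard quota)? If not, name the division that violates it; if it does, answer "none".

Standard quotas: E 3.722, A 7.531, C 6.145, H 6.097, B 3.045, F 9.460.
Jefferson allocation: E 3, A 8, C 6, H 6, B 3, F 10.
Every allocation lies between the lower and upper quota.

none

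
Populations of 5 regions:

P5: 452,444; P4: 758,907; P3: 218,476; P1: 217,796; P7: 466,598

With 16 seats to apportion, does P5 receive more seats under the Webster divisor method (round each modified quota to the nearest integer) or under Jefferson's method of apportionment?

Webster: P5 3, P4 6, P3 2, P1 2, P7 3.
Jefferson: P5 4, P4 6, P3 1, P1 1, P7 4.
P5 gets 3 under Webster and 4 under Jefferson.

Jefferson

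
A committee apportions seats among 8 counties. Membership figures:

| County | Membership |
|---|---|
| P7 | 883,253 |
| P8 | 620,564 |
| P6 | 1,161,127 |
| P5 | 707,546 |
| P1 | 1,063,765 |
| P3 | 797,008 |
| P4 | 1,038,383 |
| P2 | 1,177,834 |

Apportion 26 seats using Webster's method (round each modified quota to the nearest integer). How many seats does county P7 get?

3

Standard divisor 7449480/26 ≈ 286518.462; standard quotas: P7 3.083, P8 2.166, P6 4.053, P5 2.469, P1 3.713, P3 2.782, P4 3.624, P2 4.111.
Rounding to the nearest integer gives P7 3, P8 2, P6 4, P5 2, P1 4, P3 3, P4 4, P2 4 — total 26, matching the house size, so no adjustment is needed.
P7 receives 3.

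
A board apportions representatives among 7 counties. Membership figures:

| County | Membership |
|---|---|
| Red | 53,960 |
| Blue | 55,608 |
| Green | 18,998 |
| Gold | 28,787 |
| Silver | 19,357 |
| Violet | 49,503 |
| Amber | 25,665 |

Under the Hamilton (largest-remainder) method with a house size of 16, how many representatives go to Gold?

The standard divisor is 251878/16 ≈ 15742.375.
Standard quotas: Red 3.4277, Blue 3.5324, Green 1.2068, Gold 1.8286, Silver 1.2296, Violet 3.1446, Amber 1.6303.
Lower quotas: Red 3, Blue 3, Green 1, Gold 1, Silver 1, Violet 3, Amber 1 (sum 13, leaving 3 seats).
Remainders in descending order: Gold 0.8286, Amber 0.6303, Blue 0.5324, Red 0.4277, Silver 0.2296, Green 0.2068, Violet 0.1446.
The surplus seats go to Gold, Amber, Blue.
Gold receives 2.

2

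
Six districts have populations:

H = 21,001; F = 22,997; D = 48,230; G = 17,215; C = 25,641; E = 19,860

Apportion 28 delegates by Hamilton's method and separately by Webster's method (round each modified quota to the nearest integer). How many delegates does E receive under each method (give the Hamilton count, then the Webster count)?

3 and 4

Hamilton: H 4, F 4, D 9, G 3, C 5, E 3.
Webster: H 4, F 4, D 8, G 3, C 5, E 4.
E gets 3 under Hamilton and 4 under Webster.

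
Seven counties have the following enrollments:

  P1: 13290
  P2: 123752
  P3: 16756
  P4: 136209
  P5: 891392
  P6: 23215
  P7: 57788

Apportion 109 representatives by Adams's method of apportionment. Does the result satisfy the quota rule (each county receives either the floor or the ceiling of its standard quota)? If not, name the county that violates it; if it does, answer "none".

P5

Standard quotas: P1 1.148, P2 10.685, P3 1.447, P4 11.761, P5 76.966, P6 2.004, P7 4.990.
Adams allocation: P1 2, P2 11, P3 2, P4 12, P5 75, P6 2, P7 5.
P5 has quota 76.966 (lower 76, upper 77) but receives 75 — outside the quota interval.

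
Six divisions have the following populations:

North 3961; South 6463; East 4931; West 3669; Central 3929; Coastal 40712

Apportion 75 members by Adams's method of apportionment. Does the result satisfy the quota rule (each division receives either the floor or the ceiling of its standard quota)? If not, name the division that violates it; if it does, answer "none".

Standard quotas: North 4.666, South 7.614, East 5.809, West 4.322, Central 4.629, Coastal 47.960.
Adams allocation: North 5, South 8, East 6, West 5, Central 5, Coastal 46.
Coastal has quota 47.960 (lower 47, upper 48) but receives 46 — outside the quota interval.

Coastal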